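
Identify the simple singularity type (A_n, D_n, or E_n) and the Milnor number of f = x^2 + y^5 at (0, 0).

Type A_{4}, Milnor number mu = 4.

The Hessian of f at 0 has rank 1. Corank 1: A-series; mu = 4 gives A_4.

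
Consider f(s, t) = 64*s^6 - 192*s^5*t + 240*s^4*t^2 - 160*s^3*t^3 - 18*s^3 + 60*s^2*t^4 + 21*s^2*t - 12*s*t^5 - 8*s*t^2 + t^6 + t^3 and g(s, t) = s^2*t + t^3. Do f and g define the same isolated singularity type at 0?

No.

The Hessian of f at 0 has rank 0. Corank 2; j^3 = -(2*s - t)*(3*s - t)^2 has shape L^2 M (L != M), so D-series; mu = 7 gives D_7. The Hessian of g at 0 has rank 0. Corank 2; j^3 = t*(s^2 + t^2) splits into three distinct lines over C (the quadratic factor has nonzero discriminant), so D_4. f is D_7 but g is D_4, hence not right-equivalent.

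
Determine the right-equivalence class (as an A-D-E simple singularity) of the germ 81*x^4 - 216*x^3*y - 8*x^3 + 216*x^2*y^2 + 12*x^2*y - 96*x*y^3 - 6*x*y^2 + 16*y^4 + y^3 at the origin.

The Hessian of f at 0 has rank 0. Corank 2; j^3 = -(2*x - y)^3 is a perfect cube, so E-series; the 4-jet and mu = 6 give E_6.

E_6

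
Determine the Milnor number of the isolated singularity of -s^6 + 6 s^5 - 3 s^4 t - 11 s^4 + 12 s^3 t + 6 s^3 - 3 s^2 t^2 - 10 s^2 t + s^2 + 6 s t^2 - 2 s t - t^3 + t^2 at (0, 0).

The Hessian of f at 0 is [[2, -2], [-2, 2]] with rank 1, so corank 1. A Groebner basis of the Jacobian ideal J(f) in C{s,t} is {t^2, s - t}; counting standard monomials gives mu = 2. Corank 1: A-series; mu = 2 gives A_2.

2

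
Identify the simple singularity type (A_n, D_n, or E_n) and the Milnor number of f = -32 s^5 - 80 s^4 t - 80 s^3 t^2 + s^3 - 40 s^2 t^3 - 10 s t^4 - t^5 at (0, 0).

Type E_8, Milnor number mu = 8.

The Hessian of f at 0 is [[0, 0], [0, 0]] with rank 0, so corank 2. A Groebner basis of the Jacobian ideal J(f) in C{s,t} is {t^5, s*t^3 + t^4/8, s^2}; counting standard monomials gives mu = 8. Corank 2; j^3 = s^3 is a perfect cube, so E-series; the 5-jet and mu = 8 give E_8.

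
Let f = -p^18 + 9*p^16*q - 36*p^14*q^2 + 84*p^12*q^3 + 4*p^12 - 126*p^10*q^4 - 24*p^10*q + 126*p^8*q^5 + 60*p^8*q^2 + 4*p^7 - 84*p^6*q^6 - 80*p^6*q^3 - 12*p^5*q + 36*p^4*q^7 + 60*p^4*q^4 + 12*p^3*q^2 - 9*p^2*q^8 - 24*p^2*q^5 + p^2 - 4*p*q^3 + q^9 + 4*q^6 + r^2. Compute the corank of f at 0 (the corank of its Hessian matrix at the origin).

Hessian at 0 has rank 2.

1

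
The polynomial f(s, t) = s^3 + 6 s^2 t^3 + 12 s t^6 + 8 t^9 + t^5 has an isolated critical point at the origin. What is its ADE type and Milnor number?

The Hessian of f at 0 has rank 0. Corank 2; j^3 = s^3 is a perfect cube, so E-series; the 5-jet and mu = 8 give E_8.

Type E_{8}, Milnor number mu = 8.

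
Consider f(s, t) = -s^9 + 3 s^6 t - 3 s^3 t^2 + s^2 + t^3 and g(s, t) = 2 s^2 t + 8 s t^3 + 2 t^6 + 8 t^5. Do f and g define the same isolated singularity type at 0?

The Hessian of f at 0 has rank 1. Corank 1: A-series; mu = 2 gives A_2. The Hessian of g at 0 has rank 0. Corank 2; j^3 = 2*s^2*t has shape L^2 M (L != M), so D-series; mu = 7 gives D_7. f is A_2 but g is D_7, hence not right-equivalent.

No.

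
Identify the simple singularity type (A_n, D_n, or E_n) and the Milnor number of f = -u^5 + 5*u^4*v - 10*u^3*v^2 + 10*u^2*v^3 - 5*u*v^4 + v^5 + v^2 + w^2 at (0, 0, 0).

Type A_{4}, Milnor number mu = 4.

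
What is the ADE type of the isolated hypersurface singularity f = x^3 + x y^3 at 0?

E_7

The Hessian of f at 0 has rank 0. Corank 2; j^3 = x^3 is a perfect cube, so E-series; the 4-jet and mu = 7 give E_7.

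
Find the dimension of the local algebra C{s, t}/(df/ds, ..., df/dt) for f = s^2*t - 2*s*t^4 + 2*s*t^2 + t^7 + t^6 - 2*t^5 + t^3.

7

The Hessian of f at 0 is [[0, 0], [0, 0]] with rank 0, so corank 2. A Groebner basis of the Jacobian ideal J(f) in C{s,t} is {-s*t + t^4 - t^2, s^3 + s^2/2 + s*t + t^3 + t^2/2, s^2*t - s^2/3 - 2*s*t/3 - t^3 - t^2/3, s^2/6 + s*t^2 + s*t/3 + t^3 + t^2/6}; counting standard monomials gives mu = 7. Corank 2; j^3 = t*(s + t)^2 has shape L^2 M (L != M), so D-series; mu = 7 gives D_7.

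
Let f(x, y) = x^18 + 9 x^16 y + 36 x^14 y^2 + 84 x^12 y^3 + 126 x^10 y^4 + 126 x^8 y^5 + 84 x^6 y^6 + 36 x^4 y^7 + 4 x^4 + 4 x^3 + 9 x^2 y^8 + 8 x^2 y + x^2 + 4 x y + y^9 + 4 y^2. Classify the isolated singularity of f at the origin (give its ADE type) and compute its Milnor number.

Type A_{8}, Milnor number mu = 8.

The Hessian of f at 0 has rank 1. Corank 1: A-series; mu = 8 gives A_8.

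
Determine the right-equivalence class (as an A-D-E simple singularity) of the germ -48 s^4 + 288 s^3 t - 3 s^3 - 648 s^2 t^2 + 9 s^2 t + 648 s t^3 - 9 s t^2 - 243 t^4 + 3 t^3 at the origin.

The Hessian of f at 0 is [[0, 0], [0, 0]] with rank 0, so corank 2. A Groebner basis of the Jacobian ideal J(f) in C{s,t} is {t^4, s*t^2 - 7*t^3/6, s^2 - 2*s*t + t^2}; counting standard monomials gives mu = 6. Corank 2; j^3 = -3*(s - t)^3 is a perfect cube, so E-series; the 4-jet and mu = 6 give E_6.

E_{6}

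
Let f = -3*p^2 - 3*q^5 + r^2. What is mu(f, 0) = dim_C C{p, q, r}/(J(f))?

4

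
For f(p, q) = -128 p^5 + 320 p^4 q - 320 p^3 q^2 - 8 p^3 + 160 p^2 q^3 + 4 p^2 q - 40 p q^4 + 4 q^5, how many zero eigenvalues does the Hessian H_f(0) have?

2

Hessian at 0 has rank 0.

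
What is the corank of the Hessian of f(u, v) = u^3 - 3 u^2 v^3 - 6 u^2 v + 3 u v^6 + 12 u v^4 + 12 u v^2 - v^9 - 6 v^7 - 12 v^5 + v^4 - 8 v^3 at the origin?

The Hessian at 0 is [[0, 0], [0, 0]] of rank 0; hence corank 2.

2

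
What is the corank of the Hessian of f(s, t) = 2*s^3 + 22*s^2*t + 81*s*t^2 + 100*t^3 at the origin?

2

Hessian at 0 has rank 0.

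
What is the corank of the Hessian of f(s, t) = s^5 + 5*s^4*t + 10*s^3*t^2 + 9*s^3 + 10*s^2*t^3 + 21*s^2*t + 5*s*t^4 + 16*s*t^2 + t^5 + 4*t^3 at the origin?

2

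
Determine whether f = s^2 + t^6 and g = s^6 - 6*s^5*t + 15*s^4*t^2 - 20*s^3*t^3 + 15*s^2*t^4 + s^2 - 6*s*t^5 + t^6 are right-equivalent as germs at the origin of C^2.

Yes.

The Hessian of f at 0 has rank 1. Corank 1: A-series; mu = 5 gives A_5. The Hessian of g at 0 has rank 1. Corank 1: A-series; mu = 5 gives A_5. Both have type A_5, hence right-equivalent.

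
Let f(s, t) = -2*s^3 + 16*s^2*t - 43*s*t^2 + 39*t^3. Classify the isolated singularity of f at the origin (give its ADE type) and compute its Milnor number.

Type D_4, Milnor number mu = 4.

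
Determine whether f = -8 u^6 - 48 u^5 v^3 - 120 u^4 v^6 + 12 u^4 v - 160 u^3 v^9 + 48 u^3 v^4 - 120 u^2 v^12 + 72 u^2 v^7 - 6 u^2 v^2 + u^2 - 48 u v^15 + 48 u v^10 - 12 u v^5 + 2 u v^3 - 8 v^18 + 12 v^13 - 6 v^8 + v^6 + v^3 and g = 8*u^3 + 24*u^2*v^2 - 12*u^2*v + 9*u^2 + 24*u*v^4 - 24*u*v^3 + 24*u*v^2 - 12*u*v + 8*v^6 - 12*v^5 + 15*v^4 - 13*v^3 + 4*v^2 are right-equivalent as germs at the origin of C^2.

Yes.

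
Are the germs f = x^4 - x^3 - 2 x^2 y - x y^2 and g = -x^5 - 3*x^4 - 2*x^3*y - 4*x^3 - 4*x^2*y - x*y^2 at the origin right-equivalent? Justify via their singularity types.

Yes.

The Hessian of f at 0 has rank 0. Corank 2; j^3 = -x*(x + y)^2 has shape L^2 M (L != M), so D-series; mu = 5 gives D_5. The Hessian of g at 0 has rank 0. Corank 2; j^3 = -x*(2*x + y)^2 has shape L^2 M (L != M), so D-series; mu = 5 gives D_5. Both have type D_5, hence right-equivalent.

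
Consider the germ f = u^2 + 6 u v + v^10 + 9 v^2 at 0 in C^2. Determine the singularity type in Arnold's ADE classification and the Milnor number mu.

Type A_{9}, Milnor number mu = 9.

The Hessian of f at 0 has rank 1. Corank 1: A-series; mu = 9 gives A_9.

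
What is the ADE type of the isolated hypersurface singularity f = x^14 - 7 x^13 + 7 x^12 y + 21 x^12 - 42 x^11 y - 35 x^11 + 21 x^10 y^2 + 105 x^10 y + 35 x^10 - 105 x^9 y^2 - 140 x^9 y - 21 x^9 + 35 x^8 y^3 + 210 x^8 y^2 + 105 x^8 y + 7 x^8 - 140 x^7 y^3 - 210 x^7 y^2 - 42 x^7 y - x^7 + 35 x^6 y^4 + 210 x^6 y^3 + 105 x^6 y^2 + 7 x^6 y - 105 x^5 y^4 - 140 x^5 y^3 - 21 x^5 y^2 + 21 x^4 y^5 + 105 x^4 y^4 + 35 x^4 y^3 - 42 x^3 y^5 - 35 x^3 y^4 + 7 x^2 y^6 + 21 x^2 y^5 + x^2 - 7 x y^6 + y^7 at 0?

A_6

The Hessian of f at 0 is [[2, 0], [0, 0]] with rank 1, so corank 1. A Groebner basis of the Jacobian ideal J(f) in C{x,y} is {y^6, x}; counting standard monomials gives mu = 6. Corank 1: A-series; mu = 6 gives A_6.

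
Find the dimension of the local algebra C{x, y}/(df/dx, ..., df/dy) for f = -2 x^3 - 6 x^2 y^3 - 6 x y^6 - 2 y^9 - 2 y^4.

6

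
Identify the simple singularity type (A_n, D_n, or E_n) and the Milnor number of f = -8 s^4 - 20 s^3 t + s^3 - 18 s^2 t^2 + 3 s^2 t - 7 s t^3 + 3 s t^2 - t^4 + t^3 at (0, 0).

Type E_7, Milnor number mu = 7.

The Hessian of f at 0 has rank 0. Corank 2; j^3 = (s + t)^3 is a perfect cube, so E-series; the 4-jet and mu = 7 give E_7.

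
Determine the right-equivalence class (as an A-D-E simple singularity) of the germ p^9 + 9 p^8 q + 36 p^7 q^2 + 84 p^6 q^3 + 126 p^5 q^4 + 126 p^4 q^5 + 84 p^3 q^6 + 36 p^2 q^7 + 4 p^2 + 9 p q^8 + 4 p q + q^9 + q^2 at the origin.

The Hessian of f at 0 has rank 1. Corank 1: A-series; mu = 8 gives A_8.

A8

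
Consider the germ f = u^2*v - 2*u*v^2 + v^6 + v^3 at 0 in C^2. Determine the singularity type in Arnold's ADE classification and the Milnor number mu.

Type D_7, Milnor number mu = 7.

The Hessian of f at 0 is [[0, 0], [0, 0]] with rank 0, so corank 2. A Groebner basis of the Jacobian ideal J(f) in C{u,v} is {u^2/6 + v^5 - v^2/6, u^3 - v^3, u*v - v^2}; counting standard monomials gives mu = 7. Corank 2; j^3 = v*(u - v)^2 has shape L^2 M (L != M), so D-series; mu = 7 gives D_7.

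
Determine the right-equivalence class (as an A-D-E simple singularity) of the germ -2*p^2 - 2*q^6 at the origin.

The Hessian of f at 0 has rank 1. Corank 1: A-series; mu = 5 gives A_5.

A5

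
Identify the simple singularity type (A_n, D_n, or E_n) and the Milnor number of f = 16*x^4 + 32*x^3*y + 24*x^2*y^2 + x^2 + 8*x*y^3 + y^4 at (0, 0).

Type A_{3}, Milnor number mu = 3.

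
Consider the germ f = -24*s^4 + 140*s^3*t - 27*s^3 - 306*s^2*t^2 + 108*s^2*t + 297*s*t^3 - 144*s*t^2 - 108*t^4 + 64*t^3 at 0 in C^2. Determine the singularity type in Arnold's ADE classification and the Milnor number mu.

Type E_7, Milnor number mu = 7.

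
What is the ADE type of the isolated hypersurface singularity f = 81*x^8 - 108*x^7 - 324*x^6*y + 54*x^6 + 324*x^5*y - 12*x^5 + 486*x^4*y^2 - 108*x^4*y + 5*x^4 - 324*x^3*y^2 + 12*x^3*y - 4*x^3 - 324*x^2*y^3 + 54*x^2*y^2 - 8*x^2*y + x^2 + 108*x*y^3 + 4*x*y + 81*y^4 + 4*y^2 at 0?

A3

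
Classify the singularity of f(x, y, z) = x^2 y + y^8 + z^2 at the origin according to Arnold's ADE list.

D_9

The Hessian of f at 0 is [[0, 0, 0], [0, 0, 0], [0, 0, 2]] with rank 1, so corank 2. A Groebner basis of the Jacobian ideal J(f) in C{x,y,z} is {x^2/8 + y^7, x^3, x*y, z}; counting standard monomials gives mu = 9. Corank 2; j^3 = x^2*y has shape L^2 M (L != M), so D-series; mu = 9 gives D_9.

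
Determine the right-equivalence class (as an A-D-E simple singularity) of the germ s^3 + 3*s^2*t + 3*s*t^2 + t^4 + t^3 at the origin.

E_6

The Hessian of f at 0 is [[0, 0], [0, 0]] with rank 0, so corank 2. A Groebner basis of the Jacobian ideal J(f) in C{s,t} is {t^3, s^2 + 2*s*t + t^2}; counting standard monomials gives mu = 6. Corank 2; j^3 = (s + t)^3 is a perfect cube, so E-series; the 4-jet and mu = 6 give E_6.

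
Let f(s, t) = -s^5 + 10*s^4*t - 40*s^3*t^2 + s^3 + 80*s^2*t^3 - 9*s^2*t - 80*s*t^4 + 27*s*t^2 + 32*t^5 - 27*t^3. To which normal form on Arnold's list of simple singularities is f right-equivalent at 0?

E8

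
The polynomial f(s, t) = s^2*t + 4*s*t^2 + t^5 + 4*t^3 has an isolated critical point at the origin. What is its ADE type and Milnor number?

Type D_6, Milnor number mu = 6.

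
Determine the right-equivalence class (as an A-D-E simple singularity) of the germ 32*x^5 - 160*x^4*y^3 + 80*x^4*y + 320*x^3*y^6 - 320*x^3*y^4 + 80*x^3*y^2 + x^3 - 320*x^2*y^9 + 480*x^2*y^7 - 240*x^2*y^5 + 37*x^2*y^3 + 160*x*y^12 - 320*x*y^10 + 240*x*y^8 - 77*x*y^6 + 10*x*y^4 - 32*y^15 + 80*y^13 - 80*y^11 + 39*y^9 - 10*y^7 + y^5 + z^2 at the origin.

E_{8}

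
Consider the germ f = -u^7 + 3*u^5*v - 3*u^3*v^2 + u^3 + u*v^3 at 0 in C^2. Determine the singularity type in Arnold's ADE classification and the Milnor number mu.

Type E7, Milnor number mu = 7.

The Hessian of f at 0 is [[0, 0], [0, 0]] with rank 0, so corank 2. A Groebner basis of the Jacobian ideal J(f) in C{u,v} is {u^3, u*v^2, 3*u^2 + v^3}; counting standard monomials gives mu = 7. Corank 2; j^3 = u^3 is a perfect cube, so E-series; the 4-jet and mu = 7 give E_7.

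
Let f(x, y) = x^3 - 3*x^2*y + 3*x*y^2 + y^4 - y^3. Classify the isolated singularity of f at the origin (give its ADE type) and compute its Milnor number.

The Hessian of f at 0 has rank 0. Corank 2; j^3 = (x - y)^3 is a perfect cube, so E-series; the 4-jet and mu = 6 give E_6.

Type E6, Milnor number mu = 6.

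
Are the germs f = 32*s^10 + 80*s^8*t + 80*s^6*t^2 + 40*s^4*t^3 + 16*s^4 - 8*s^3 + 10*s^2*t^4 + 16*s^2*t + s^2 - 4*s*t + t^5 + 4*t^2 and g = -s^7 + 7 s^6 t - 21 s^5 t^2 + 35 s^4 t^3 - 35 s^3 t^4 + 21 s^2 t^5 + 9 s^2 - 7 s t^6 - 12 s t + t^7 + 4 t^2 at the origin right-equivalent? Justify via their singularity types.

The Hessian of f at 0 has rank 1. Corank 1: A-series; mu = 4 gives A_4. The Hessian of g at 0 has rank 1. Corank 1: A-series; mu = 6 gives A_6. f is A_4 but g is A_6, hence not right-equivalent.

No.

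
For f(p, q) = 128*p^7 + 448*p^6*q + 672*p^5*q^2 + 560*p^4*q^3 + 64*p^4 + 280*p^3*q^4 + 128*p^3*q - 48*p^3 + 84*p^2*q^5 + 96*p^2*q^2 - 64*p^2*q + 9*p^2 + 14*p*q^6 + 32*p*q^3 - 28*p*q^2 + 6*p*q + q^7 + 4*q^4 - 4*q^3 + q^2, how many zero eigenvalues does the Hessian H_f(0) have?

1

Hessian at 0 has rank 1.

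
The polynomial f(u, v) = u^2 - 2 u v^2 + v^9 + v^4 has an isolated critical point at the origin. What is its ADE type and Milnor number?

Type A_{8}, Milnor number mu = 8.

The Hessian of f at 0 has rank 1. Corank 1: A-series; mu = 8 gives A_8.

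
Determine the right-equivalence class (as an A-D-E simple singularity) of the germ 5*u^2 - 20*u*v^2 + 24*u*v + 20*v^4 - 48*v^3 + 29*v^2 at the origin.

A_1

The Hessian of f at 0 has rank 2. Corank 0: nondegenerate Morse point, so A_1.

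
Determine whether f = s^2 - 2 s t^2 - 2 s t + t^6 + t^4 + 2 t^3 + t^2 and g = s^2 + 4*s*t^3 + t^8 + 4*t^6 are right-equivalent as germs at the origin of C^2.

The Hessian of f at 0 is [[2, -2], [-2, 2]] with rank 1, so corank 1. A Groebner basis of the Jacobian ideal J(f) in C{s,t} is {s^3 - 3*s^2 + 5*s*t - 2*s + 2*t, s^2*t - 2*s^2 + 3*s*t - s + t, -s + t^2 + t}; counting standard monomials gives mu = 5. Corank 1: A-series; mu = 5 gives A_5. The Hessian of g at 0 is [[2, 0], [0, 0]] with rank 1, so corank 1. A Groebner basis of the Jacobian ideal J(g) in C{s,t} is {s^3, s^2*t, s/2 + t^3}; counting standard monomials gives mu = 7. Corank 1: A-series; mu = 7 gives A_7. f is A_5 but g is A_7, hence not right-equivalent.

No.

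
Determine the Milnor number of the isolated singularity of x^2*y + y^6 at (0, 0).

The Hessian of f at 0 is [[0, 0], [0, 0]] with rank 0, so corank 2. A Groebner basis of the Jacobian ideal J(f) in C{x,y} is {x^2/6 + y^5, x^3, x*y}; counting standard monomials gives mu = 7. Corank 2; j^3 = x^2*y has shape L^2 M (L != M), so D-series; mu = 7 gives D_7.

7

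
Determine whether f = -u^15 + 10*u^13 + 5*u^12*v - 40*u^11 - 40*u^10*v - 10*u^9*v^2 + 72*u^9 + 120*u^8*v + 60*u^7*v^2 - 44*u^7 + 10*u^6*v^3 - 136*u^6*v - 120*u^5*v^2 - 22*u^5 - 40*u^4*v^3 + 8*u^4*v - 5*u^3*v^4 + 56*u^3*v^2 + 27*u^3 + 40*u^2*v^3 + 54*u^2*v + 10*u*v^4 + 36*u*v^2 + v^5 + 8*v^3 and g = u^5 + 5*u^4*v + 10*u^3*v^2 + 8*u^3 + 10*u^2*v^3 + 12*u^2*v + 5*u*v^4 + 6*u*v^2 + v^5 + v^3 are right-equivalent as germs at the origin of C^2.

Yes.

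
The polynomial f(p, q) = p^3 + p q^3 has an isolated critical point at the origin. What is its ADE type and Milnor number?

The Hessian of f at 0 is [[0, 0], [0, 0]] with rank 0, so corank 2. A Groebner basis of the Jacobian ideal J(f) in C{p,q} is {p^3, p*q^2, 3*p^2 + q^3}; counting standard monomials gives mu = 7. Corank 2; j^3 = p^3 is a perfect cube, so E-series; the 4-jet and mu = 7 give E_7.

Type E7, Milnor number mu = 7.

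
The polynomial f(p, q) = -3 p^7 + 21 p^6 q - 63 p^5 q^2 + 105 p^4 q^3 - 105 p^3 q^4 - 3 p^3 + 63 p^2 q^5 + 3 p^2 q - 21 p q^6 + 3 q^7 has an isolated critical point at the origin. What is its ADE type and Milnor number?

The Hessian of f at 0 has rank 0. Corank 2; j^3 = -3*p^2*(p - q) has shape L^2 M (L != M), so D-series; mu = 8 gives D_8.

Type D_{8}, Milnor number mu = 8.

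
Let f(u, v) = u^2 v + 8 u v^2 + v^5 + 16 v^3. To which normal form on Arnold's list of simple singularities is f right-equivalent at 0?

D6

The Hessian of f at 0 is [[0, 0], [0, 0]] with rank 0, so corank 2. A Groebner basis of the Jacobian ideal J(f) in C{u,v} is {u^2/5 + v^4 - 16*v^2/5, u^3 + 64*v^3, u*v + 4*v^2}; counting standard monomials gives mu = 6. Corank 2; j^3 = v*(u + 4*v)^2 has shape L^2 M (L != M), so D-series; mu = 6 gives D_6.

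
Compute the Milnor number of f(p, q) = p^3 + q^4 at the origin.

6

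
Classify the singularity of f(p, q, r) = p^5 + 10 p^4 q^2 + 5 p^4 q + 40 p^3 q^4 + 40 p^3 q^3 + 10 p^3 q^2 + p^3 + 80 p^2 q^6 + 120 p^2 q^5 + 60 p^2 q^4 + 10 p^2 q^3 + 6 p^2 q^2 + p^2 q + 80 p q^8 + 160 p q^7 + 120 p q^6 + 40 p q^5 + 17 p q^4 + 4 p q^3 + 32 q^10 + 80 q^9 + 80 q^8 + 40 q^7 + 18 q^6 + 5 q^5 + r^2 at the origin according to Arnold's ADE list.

D_{6}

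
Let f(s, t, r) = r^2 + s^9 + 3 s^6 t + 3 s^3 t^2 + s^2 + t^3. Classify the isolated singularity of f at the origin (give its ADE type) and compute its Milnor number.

Type A2, Milnor number mu = 2.

The Hessian of f at 0 has rank 2. Corank 1: A-series; mu = 2 gives A_2.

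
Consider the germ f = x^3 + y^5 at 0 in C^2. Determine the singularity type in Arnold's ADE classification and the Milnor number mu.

The Hessian of f at 0 is [[0, 0], [0, 0]] with rank 0, so corank 2. A Groebner basis of the Jacobian ideal J(f) in C{x,y} is {y^4, x^2}; counting standard monomials gives mu = 8. Corank 2; j^3 = x^3 is a perfect cube, so E-series; the 5-jet and mu = 8 give E_8.

Type E8, Milnor number mu = 8.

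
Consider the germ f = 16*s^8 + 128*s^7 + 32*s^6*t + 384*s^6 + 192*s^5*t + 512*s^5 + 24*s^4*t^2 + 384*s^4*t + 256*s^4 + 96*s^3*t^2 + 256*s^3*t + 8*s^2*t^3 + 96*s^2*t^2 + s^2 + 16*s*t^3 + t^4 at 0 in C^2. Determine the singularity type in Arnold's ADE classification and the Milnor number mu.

Type A_3, Milnor number mu = 3.

The Hessian of f at 0 has rank 1. Corank 1: A-series; mu = 3 gives A_3.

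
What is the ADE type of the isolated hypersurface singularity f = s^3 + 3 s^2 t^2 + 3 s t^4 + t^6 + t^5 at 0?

The Hessian of f at 0 has rank 0. Corank 2; j^3 = s^3 is a perfect cube, so E-series; the 5-jet and mu = 8 give E_8.

E_8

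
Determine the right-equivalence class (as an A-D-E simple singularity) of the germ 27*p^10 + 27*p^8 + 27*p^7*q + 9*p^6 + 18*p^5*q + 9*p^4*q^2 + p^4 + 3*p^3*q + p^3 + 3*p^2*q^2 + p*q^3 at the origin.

The Hessian of f at 0 has rank 0. Corank 2; j^3 = p^3 is a perfect cube, so E-series; the 4-jet and mu = 7 give E_7.

E_7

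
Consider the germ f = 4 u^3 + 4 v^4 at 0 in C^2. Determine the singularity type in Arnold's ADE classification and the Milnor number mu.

The Hessian of f at 0 has rank 0. Corank 2; j^3 = 4*u^3 is a perfect cube, so E-series; the 4-jet and mu = 6 give E_6.

Type E_{6}, Milnor number mu = 6.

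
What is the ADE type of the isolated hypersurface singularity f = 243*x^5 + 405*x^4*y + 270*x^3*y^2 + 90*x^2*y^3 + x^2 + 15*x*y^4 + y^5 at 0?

A_4

The Hessian of f at 0 has rank 1. Corank 1: A-series; mu = 4 gives A_4.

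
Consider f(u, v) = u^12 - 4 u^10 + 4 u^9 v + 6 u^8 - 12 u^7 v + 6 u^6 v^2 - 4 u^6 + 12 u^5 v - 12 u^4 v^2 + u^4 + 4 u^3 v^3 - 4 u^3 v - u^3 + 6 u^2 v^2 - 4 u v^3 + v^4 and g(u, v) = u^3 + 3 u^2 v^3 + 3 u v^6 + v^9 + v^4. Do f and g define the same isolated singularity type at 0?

Yes.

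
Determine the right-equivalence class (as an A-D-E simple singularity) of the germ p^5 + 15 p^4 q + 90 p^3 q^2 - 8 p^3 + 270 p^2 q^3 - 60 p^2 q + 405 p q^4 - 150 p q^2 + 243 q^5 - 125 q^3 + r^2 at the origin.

The Hessian of f at 0 has rank 1. Corank 2; j^3 = -(2*p + 5*q)^3 is a perfect cube, so E-series; the 5-jet and mu = 8 give E_8.

E8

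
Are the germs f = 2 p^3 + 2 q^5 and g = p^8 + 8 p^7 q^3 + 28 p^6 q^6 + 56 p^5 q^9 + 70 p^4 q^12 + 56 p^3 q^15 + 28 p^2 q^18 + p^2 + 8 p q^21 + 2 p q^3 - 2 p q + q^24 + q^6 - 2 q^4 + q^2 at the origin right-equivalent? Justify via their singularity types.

No.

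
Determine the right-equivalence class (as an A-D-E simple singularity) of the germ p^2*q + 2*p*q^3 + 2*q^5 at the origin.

D_{6}

The Hessian of f at 0 is [[0, 0], [0, 0]] with rank 0, so corank 2. A Groebner basis of the Jacobian ideal J(f) in C{p,q} is {p^3, p^2*q, -p^2/4 + p*q^2, p*q + q^3}; counting standard monomials gives mu = 6. Corank 2; j^3 = p^2*q has shape L^2 M (L != M), so D-series; mu = 6 gives D_6.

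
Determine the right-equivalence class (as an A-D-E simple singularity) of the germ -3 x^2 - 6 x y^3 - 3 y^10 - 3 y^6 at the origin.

The Hessian of f at 0 has rank 1. Corank 1: A-series; mu = 9 gives A_9.

A_9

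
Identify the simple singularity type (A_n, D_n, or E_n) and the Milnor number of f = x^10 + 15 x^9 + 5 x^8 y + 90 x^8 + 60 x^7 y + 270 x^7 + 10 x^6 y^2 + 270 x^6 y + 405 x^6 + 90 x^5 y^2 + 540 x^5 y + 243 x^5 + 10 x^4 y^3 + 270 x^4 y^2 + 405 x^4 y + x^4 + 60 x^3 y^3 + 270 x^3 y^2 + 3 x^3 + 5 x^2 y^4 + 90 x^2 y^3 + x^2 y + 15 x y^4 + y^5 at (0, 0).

Type D_{6}, Milnor number mu = 6.

The Hessian of f at 0 has rank 0. Corank 2; j^3 = x^2*(3*x + y) has shape L^2 M (L != M), so D-series; mu = 6 gives D_6.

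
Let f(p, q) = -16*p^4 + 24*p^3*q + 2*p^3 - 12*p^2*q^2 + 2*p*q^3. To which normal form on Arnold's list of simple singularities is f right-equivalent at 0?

E7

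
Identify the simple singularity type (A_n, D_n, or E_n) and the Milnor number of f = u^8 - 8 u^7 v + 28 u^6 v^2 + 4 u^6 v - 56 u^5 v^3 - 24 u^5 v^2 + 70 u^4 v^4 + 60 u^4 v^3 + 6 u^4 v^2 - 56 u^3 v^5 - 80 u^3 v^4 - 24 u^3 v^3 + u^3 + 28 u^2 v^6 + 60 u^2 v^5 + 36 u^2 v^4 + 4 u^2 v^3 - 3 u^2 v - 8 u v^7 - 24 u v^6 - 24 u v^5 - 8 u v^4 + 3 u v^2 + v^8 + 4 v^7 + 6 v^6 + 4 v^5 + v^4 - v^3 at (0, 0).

Type E_6, Milnor number mu = 6.

The Hessian of f at 0 is [[0, 0], [0, 0]] with rank 0, so corank 2. A Groebner basis of the Jacobian ideal J(f) in C{u,v} is {v^3, u^2 - 2*u*v + v^2}; counting standard monomials gives mu = 6. Corank 2; j^3 = (u - v)^3 is a perfect cube, so E-series; the 4-jet and mu = 6 give E_6.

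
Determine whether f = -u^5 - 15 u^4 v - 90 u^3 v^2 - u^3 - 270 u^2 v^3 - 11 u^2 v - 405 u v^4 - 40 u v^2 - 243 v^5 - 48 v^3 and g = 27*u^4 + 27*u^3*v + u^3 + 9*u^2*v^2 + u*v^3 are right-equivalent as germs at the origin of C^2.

The Hessian of f at 0 is [[0, 0], [0, 0]] with rank 0, so corank 2. A Groebner basis of the Jacobian ideal J(f) in C{u,v} is {u*v/5 + v^4 + 4*v^2/5, u*v^2 + 4*v^3, u^2 + 7*u*v + 12*v^2}; counting standard monomials gives mu = 6. Corank 2; j^3 = -(u + 3*v)*(u + 4*v)^2 has shape L^2 M (L != M), so D-series; mu = 6 gives D_6. The Hessian of g at 0 is [[0, 0], [0, 0]] with rank 0, so corank 2. A Groebner basis of the Jacobian ideal J(g) in C{u,v} is {u^2/3 + v^4 + v^3/9, u^3, u^2*v - u^2/9 - v^3/27, 2*u^2/3 + u*v^2 + 2*v^3/9}; counting standard monomials gives mu = 7. Corank 2; j^3 = u^3 is a perfect cube, so E-series; the 4-jet and mu = 7 give E_7. f is D_6 but g is E_7, hence not right-equivalent.

No.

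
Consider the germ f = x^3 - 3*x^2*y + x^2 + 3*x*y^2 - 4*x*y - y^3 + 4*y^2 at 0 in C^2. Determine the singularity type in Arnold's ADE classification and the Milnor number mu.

The Hessian of f at 0 has rank 1. Corank 1: A-series; mu = 2 gives A_2.

Type A_2, Milnor number mu = 2.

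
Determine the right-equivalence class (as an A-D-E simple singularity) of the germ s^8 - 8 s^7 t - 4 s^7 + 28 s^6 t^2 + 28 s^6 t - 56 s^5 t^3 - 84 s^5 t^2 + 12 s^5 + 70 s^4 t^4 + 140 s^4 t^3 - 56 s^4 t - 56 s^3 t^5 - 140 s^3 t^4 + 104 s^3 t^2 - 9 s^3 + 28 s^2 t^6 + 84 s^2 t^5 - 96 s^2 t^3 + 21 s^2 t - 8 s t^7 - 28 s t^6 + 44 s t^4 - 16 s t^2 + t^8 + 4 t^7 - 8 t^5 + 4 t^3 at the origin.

D_{9}

The Hessian of f at 0 has rank 0. Corank 2; j^3 = -(s - t)*(3*s - 2*t)^2 has shape L^2 M (L != M), so D-series; mu = 9 gives D_9.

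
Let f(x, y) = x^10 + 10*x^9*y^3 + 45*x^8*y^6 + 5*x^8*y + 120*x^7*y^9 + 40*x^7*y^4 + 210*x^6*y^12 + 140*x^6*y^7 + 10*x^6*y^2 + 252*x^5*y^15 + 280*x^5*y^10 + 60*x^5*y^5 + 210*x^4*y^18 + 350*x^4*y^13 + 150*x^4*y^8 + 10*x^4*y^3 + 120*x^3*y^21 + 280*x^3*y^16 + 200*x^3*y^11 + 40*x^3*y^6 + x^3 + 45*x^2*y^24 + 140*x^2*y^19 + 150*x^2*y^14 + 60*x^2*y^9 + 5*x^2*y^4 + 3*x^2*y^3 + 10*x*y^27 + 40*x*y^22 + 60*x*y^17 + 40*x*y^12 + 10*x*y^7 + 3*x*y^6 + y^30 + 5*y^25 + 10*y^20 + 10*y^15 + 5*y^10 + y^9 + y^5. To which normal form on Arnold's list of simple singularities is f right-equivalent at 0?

The Hessian of f at 0 is [[0, 0], [0, 0]] with rank 0, so corank 2. A Groebner basis of the Jacobian ideal J(f) in C{x,y} is {x^2/2 + x*y^3, y^4, x^3, x^2*y}; counting standard monomials gives mu = 8. Corank 2; j^3 = x^3 is a perfect cube, so E-series; the 5-jet and mu = 8 give E_8.

E8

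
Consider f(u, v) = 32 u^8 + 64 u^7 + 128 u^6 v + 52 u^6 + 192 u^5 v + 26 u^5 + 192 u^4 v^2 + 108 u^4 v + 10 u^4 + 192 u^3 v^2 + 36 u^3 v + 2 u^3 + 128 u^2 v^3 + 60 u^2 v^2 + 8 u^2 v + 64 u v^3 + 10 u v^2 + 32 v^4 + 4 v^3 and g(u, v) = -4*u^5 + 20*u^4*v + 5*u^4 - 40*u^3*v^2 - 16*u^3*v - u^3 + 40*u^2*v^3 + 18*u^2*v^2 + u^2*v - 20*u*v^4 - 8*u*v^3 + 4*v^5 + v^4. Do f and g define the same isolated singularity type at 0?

Yes.

The Hessian of f at 0 is [[0, 0], [0, 0]] with rank 0, so corank 2. A Groebner basis of the Jacobian ideal J(f) in C{u,v} is {u*v^2 + u*v/3 + v^2/3, -u*v/3 + v^3 - v^2/3, u^2 + 10*u*v/3 + 7*v^2/3}; counting standard monomials gives mu = 5. Corank 2; j^3 = 2*(u + v)^2*(u + 2*v) has shape L^2 M (L != M), so D-series; mu = 5 gives D_5. The Hessian of g at 0 is [[0, 0], [0, 0]] with rank 0, so corank 2. A Groebner basis of the Jacobian ideal J(g) in C{u,v} is {u*v^2, u*v/2 + v^3, u^2 - 2*u*v}; counting standard monomials gives mu = 5. Corank 2; j^3 = -u^2*(u - v) has shape L^2 M (L != M), so D-series; mu = 5 gives D_5. Both have type D_5, hence right-equivalent.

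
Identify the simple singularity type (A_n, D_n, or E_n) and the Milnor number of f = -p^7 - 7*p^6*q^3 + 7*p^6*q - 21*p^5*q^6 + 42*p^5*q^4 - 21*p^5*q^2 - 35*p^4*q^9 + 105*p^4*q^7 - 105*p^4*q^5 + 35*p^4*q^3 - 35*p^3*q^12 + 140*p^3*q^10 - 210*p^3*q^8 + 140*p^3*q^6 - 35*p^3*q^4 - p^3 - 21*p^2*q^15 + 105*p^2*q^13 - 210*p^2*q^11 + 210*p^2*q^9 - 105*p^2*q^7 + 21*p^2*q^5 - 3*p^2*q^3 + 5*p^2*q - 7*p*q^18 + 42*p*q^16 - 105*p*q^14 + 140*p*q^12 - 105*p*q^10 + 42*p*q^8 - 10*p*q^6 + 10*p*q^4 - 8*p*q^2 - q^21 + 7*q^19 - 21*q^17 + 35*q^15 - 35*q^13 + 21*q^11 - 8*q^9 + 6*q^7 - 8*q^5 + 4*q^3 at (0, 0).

Type D_8, Milnor number mu = 8.

The Hessian of f at 0 has rank 0. Corank 2; j^3 = -(p - 2*q)^2*(p - q) has shape L^2 M (L != M), so D-series; mu = 8 gives D_8.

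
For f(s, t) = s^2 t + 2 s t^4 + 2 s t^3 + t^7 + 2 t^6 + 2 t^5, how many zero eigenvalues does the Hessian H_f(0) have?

2

Hessian at 0 has rank 0.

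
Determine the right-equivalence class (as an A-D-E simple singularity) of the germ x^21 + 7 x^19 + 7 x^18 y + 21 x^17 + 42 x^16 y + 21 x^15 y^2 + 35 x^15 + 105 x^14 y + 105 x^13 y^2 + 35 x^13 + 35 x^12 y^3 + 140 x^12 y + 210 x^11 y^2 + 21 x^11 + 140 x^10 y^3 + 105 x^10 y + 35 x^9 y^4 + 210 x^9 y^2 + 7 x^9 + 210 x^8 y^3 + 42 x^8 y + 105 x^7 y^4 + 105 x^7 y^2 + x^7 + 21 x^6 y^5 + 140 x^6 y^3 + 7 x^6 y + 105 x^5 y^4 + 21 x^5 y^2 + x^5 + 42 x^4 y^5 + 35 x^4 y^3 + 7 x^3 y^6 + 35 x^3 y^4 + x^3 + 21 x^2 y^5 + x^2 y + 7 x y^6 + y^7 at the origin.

The Hessian of f at 0 is [[0, 0], [0, 0]] with rank 0, so corank 2. A Groebner basis of the Jacobian ideal J(f) in C{x,y} is {-x*y/7 + y^6, x*y^2, x^2 + x*y}; counting standard monomials gives mu = 8. Corank 2; j^3 = x^2*(x + y) has shape L^2 M (L != M), so D-series; mu = 8 gives D_8.

D8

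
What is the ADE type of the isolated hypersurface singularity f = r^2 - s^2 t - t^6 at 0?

The Hessian of f at 0 has rank 1. Corank 2; j^3 = -s^2*t has shape L^2 M (L != M), so D-series; mu = 7 gives D_7.

D_{7}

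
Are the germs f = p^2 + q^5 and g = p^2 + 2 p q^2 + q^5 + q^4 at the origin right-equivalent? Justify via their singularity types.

Yes.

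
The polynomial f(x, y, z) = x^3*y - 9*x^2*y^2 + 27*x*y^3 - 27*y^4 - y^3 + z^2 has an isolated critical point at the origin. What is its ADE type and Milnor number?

Type E_{7}, Milnor number mu = 7.

The Hessian of f at 0 has rank 1. Corank 2; j^3 = -y^3 is a perfect cube, so E-series; the 4-jet and mu = 7 give E_7.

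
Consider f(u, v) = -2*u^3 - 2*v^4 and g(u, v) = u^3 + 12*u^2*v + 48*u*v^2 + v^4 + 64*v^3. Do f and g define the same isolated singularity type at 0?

The Hessian of f at 0 is [[0, 0], [0, 0]] with rank 0, so corank 2. A Groebner basis of the Jacobian ideal J(f) in C{u,v} is {v^3, u^2}; counting standard monomials gives mu = 6. Corank 2; j^3 = -2*u^3 is a perfect cube, so E-series; the 4-jet and mu = 6 give E_6. The Hessian of g at 0 is [[0, 0], [0, 0]] with rank 0, so corank 2. A Groebner basis of the Jacobian ideal J(g) in C{u,v} is {v^3, u^2 + 8*u*v + 16*v^2}; counting standard monomials gives mu = 6. Corank 2; j^3 = (u + 4*v)^3 is a perfect cube, so E-series; the 4-jet and mu = 6 give E_6. Both have type E_6, hence right-equivalent.

Yes.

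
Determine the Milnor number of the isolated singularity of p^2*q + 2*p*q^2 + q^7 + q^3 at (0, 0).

8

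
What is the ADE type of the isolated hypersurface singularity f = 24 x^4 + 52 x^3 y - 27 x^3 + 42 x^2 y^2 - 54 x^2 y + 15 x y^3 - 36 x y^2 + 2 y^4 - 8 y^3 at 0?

E7

The Hessian of f at 0 has rank 0. Corank 2; j^3 = -(3*x + 2*y)^3 is a perfect cube, so E-series; the 4-jet and mu = 7 give E_7.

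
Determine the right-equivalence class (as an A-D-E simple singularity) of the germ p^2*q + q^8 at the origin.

The Hessian of f at 0 has rank 0. Corank 2; j^3 = p^2*q has shape L^2 M (L != M), so D-series; mu = 9 gives D_9.

D9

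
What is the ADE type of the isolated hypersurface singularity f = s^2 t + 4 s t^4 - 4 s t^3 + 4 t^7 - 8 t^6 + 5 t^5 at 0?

D6

The Hessian of f at 0 is [[0, 0], [0, 0]] with rank 0, so corank 2. A Groebner basis of the Jacobian ideal J(f) in C{s,t} is {s^3, s^2*t, 2*s^2 + s*t^2, s^2 - s*t/2 + t^3}; counting standard monomials gives mu = 6. Corank 2; j^3 = s^2*t has shape L^2 M (L != M), so D-series; mu = 6 gives D_6.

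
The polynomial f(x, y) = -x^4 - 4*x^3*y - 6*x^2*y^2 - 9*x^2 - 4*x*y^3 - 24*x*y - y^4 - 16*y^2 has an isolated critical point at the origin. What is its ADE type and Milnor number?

Type A_3, Milnor number mu = 3.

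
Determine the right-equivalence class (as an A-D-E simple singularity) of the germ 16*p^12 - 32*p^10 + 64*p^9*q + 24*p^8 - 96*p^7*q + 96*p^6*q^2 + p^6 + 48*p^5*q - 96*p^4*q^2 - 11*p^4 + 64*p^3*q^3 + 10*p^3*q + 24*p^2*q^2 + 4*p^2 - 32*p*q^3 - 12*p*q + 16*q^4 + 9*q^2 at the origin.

The Hessian of f at 0 is [[8, -12], [-12, 18]] with rank 1, so corank 1. A Groebner basis of the Jacobian ideal J(f) in C{p,q} is {q^3, p - 3*q/2}; counting standard monomials gives mu = 3. Corank 1: A-series; mu = 3 gives A_3.

A_3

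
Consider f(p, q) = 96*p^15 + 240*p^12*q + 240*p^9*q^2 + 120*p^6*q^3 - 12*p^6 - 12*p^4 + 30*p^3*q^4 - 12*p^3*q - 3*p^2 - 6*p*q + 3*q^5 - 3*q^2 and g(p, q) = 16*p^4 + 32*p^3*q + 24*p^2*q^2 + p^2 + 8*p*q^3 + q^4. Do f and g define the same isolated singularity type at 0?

No.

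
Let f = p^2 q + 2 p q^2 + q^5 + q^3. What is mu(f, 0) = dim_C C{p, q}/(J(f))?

The Hessian of f at 0 has rank 0. Corank 2; j^3 = q*(p + q)^2 has shape L^2 M (L != M), so D-series; mu = 6 gives D_6.

6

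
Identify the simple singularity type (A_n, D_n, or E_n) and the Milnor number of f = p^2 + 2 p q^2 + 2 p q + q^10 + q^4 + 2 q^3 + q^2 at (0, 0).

The Hessian of f at 0 is [[2, 2], [2, 2]] with rank 1, so corank 1. A Groebner basis of the Jacobian ideal J(f) in C{p,q} is {p^5 + 10*p^4 + 30*p^3*q - 35*p^3 - 54*p^2*q + 23*p^2 + 27*p*q - 4*p - 4*q, p^4*q - 4*p^4 - 10*p^3*q + 10*p^3 + 15*p^2*q - 6*p^2 - 7*p*q + p + q, p + q^2 + q}; counting standard monomials gives mu = 9. Corank 1: A-series; mu = 9 gives A_9.

Type A_{9}, Milnor number mu = 9.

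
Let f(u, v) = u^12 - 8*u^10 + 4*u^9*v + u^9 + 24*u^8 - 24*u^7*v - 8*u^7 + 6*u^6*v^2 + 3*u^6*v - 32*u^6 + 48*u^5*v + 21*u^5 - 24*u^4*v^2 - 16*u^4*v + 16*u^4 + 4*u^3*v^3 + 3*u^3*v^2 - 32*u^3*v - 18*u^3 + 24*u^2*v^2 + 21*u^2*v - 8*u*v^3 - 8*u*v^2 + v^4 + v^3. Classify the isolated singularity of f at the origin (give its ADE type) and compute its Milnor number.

The Hessian of f at 0 has rank 0. Corank 2; j^3 = -(2*u - v)*(3*u - v)^2 has shape L^2 M (L != M), so D-series; mu = 5 gives D_5.

Type D_{5}, Milnor number mu = 5.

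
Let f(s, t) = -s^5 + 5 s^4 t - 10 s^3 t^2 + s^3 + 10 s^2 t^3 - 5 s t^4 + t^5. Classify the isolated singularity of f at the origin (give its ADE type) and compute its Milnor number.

The Hessian of f at 0 has rank 0. Corank 2; j^3 = s^3 is a perfect cube, so E-series; the 5-jet and mu = 8 give E_8.

Type E_{8}, Milnor number mu = 8.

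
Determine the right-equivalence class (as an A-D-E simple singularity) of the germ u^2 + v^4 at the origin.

A_{3}

The Hessian of f at 0 is [[2, 0], [0, 0]] with rank 1, so corank 1. A Groebner basis of the Jacobian ideal J(f) in C{u,v} is {v^3, u}; counting standard monomials gives mu = 3. Corank 1: A-series; mu = 3 gives A_3.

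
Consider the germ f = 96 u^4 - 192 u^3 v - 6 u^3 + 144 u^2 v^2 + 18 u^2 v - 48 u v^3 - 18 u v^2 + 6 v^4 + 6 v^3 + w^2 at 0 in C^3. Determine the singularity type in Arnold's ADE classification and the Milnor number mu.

Type E6, Milnor number mu = 6.

The Hessian of f at 0 has rank 1. Corank 2; j^3 = -6*(u - v)^3 is a perfect cube, so E-series; the 4-jet and mu = 6 give E_6.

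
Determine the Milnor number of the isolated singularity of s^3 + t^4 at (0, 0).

The Hessian of f at 0 has rank 0. Corank 2; j^3 = s^3 is a perfect cube, so E-series; the 4-jet and mu = 6 give E_6.

6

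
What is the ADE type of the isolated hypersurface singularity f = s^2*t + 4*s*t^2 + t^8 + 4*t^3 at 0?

D_9

The Hessian of f at 0 has rank 0. Corank 2; j^3 = t*(s + 2*t)^2 has shape L^2 M (L != M), so D-series; mu = 9 gives D_9.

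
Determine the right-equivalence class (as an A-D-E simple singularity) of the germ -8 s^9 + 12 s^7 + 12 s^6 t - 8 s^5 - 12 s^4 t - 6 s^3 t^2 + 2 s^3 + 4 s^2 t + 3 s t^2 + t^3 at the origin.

The Hessian of f at 0 has rank 0. Corank 2; j^3 = (s + t)*(2*s^2 + 2*s*t + t^2) splits into three distinct lines over C (the quadratic factor has nonzero discriminant), so D_4.

D_4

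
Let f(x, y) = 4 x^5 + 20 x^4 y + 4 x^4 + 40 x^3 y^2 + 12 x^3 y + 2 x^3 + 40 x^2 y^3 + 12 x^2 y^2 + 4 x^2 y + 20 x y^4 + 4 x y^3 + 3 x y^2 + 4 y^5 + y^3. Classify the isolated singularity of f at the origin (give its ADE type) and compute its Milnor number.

Type D4, Milnor number mu = 4.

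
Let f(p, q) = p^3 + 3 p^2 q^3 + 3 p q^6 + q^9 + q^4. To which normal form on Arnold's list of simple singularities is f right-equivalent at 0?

E_6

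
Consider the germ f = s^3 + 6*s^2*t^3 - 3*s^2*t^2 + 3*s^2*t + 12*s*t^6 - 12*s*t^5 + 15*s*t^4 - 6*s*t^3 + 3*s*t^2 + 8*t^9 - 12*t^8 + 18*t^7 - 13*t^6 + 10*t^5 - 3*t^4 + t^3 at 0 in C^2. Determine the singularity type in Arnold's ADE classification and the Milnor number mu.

Type E_{8}, Milnor number mu = 8.

The Hessian of f at 0 is [[0, 0], [0, 0]] with rank 0, so corank 2. A Groebner basis of the Jacobian ideal J(f) in C{s,t} is {s^2/4 + s*t^3 - s*t^2/2 + s*t/2 - t^3/2 + t^2/4, t^4, s^3 - 3*s^2/2 - 3*s*t + t^3 - 3*t^2/2, s^2*t + s^2/2 + s*t^2 + s*t + t^2/2}; counting standard monomials gives mu = 8. Corank 2; j^3 = (s + t)^3 is a perfect cube, so E-series; the 5-jet and mu = 8 give E_8.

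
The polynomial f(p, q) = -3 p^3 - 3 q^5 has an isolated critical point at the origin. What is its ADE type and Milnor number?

The Hessian of f at 0 has rank 0. Corank 2; j^3 = -3*p^3 is a perfect cube, so E-series; the 5-jet and mu = 8 give E_8.

Type E_{8}, Milnor number mu = 8.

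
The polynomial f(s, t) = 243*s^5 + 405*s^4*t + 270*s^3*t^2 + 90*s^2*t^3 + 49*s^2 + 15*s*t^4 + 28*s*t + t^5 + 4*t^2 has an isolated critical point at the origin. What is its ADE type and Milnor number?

Type A_{4}, Milnor number mu = 4.

The Hessian of f at 0 has rank 1. Corank 1: A-series; mu = 4 gives A_4.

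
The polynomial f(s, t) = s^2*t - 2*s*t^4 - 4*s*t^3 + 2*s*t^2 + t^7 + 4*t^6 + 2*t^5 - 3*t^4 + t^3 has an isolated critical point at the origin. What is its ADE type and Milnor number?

Type D_{5}, Milnor number mu = 5.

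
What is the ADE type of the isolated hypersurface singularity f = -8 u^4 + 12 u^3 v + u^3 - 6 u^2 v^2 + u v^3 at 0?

The Hessian of f at 0 is [[0, 0], [0, 0]] with rank 0, so corank 2. A Groebner basis of the Jacobian ideal J(f) in C{u,v} is {3*u^2/4 + v^4 + v^3/4, u^3, u^2*v - u^2/4 - v^3/12, -u^2 + u*v^2 - v^3/3}; counting standard monomials gives mu = 7. Corank 2; j^3 = u^3 is a perfect cube, so E-series; the 4-jet and mu = 7 give E_7.

E_7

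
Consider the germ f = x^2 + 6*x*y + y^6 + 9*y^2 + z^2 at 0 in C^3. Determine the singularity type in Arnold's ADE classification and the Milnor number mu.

The Hessian of f at 0 is [[2, 6, 0], [6, 18, 0], [0, 0, 2]] with rank 2, so corank 1. A Groebner basis of the Jacobian ideal J(f) in C{x,y,z} is {y^5, x + 3*y, z}; counting standard monomials gives mu = 5. Corank 1: A-series; mu = 5 gives A_5.

Type A5, Milnor number mu = 5.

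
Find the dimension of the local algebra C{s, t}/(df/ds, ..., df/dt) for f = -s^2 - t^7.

The Hessian of f at 0 has rank 1. Corank 1: A-series; mu = 6 gives A_6.

6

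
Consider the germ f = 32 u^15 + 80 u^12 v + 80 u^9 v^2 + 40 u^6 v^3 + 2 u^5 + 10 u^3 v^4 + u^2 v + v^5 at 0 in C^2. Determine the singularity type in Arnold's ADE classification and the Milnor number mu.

Type D_6, Milnor number mu = 6.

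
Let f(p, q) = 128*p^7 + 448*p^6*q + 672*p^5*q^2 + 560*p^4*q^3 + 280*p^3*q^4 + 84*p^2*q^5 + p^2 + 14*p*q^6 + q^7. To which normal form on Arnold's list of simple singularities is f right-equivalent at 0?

The Hessian of f at 0 is [[2, 0], [0, 0]] with rank 1, so corank 1. A Groebner basis of the Jacobian ideal J(f) in C{p,q} is {q^6, p}; counting standard monomials gives mu = 6. Corank 1: A-series; mu = 6 gives A_6.

A_6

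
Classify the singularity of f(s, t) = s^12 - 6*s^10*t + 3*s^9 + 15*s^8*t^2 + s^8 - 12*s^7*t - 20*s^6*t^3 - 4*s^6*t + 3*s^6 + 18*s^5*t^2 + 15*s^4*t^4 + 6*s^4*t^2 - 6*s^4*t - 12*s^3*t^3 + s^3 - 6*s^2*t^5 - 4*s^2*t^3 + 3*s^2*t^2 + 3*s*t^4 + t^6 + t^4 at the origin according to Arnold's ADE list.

The Hessian of f at 0 has rank 0. Corank 2; j^3 = s^3 is a perfect cube, so E-series; the 4-jet and mu = 6 give E_6.

E_6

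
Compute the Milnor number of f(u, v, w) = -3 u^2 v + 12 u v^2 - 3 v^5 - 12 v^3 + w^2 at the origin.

6

The Hessian of f at 0 has rank 1. Corank 2; j^3 = -3*v*(u - 2*v)^2 has shape L^2 M (L != M), so D-series; mu = 6 gives D_6.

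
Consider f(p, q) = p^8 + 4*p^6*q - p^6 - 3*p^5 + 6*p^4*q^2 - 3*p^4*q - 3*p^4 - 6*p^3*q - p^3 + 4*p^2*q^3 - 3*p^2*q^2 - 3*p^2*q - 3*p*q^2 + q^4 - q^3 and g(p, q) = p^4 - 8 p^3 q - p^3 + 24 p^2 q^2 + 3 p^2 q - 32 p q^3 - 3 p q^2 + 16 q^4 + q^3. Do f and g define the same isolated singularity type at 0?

Yes.

The Hessian of f at 0 has rank 0. Corank 2; j^3 = -(p + q)^3 is a perfect cube, so E-series; the 4-jet and mu = 6 give E_6. The Hessian of g at 0 has rank 0. Corank 2; j^3 = -(p - q)^3 is a perfect cube, so E-series; the 4-jet and mu = 6 give E_6. Both have type E_6, hence right-equivalent.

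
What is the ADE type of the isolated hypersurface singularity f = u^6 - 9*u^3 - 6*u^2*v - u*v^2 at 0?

The Hessian of f at 0 has rank 0. Corank 2; j^3 = -u*(3*u + v)^2 has shape L^2 M (L != M), so D-series; mu = 7 gives D_7.

D_7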